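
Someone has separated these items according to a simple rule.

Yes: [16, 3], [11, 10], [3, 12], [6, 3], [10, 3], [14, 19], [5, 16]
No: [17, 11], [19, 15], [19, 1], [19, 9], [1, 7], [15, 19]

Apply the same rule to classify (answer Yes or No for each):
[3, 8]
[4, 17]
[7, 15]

The simplest hypothesis consistent with all the labels is: sum is odd.

Yes, Yes, No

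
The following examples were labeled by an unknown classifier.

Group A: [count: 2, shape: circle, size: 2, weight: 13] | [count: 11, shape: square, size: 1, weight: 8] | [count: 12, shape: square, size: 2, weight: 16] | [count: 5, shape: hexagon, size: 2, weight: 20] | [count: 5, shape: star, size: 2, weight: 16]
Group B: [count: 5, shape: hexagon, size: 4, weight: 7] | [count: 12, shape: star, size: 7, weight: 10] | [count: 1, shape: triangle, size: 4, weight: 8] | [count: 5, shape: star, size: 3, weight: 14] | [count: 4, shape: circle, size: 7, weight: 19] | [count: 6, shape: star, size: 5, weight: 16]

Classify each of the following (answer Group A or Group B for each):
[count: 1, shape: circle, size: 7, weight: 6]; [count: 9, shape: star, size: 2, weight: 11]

Group B, Group A

The pattern is that an item is 'Group A' exactly when: size ≤ 2.
[count: 1, shape: circle, size: 7, weight: 6]: size = 7 — doesn't qualify, so Group B.
[count: 9, shape: star, size: 2, weight: 11]: size = 2 — has this property, so Group A.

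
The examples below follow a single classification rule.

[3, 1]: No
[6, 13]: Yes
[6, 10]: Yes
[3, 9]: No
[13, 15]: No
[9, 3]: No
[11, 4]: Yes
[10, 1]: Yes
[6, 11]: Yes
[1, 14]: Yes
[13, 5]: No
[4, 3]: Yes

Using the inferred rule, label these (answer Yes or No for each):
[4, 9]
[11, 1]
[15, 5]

Looking at the examples, the only property every 'Yes' case has and every 'No' case lacks is: product is even.
[4, 9]: 4·9 = 36 — checks out, so Yes. [11, 1]: 11·1 = 11 — does not satisfy this, so No. [15, 5]: 15·5 = 75 — does not satisfy this, so No.

Yes, No, No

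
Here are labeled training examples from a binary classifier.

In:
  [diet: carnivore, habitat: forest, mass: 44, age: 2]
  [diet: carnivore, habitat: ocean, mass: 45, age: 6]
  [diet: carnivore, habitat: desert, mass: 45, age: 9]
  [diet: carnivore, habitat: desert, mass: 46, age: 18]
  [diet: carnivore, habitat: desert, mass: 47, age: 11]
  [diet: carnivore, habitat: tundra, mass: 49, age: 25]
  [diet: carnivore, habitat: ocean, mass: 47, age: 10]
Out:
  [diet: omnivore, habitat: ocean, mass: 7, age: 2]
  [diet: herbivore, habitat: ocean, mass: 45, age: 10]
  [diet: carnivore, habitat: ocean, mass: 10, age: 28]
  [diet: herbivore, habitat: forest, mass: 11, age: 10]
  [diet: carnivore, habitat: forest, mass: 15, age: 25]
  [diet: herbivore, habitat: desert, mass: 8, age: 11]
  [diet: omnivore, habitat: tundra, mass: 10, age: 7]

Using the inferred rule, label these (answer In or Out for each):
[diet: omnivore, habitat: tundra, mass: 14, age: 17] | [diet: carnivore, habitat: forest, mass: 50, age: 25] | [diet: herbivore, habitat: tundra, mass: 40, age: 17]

Out, In, Out

The rule appears to be: diet is carnivore AND mass ≥ 44.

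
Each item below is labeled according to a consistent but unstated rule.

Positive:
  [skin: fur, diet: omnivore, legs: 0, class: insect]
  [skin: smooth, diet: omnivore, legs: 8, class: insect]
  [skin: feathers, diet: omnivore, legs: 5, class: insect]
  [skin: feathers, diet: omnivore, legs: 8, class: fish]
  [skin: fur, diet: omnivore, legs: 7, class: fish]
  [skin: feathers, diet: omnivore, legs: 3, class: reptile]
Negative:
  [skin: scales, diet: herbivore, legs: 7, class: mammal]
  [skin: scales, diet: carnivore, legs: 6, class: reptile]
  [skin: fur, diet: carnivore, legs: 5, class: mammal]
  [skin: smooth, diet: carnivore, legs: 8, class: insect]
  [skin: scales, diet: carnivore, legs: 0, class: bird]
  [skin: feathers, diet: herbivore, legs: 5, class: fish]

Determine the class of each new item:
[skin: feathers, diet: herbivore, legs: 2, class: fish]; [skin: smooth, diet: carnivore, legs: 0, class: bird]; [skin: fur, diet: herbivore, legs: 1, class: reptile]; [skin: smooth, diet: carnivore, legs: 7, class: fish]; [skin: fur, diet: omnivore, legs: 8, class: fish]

Negative, Negative, Negative, Negative, Positive

Checking candidate rules against both groups, what survives is: diet is omnivore.
[skin: feathers, diet: herbivore, legs: 2, class: fish] → diet is herbivore → Negative.
[skin: smooth, diet: carnivore, legs: 0, class: bird] → diet is carnivore → Negative.
[skin: fur, diet: herbivore, legs: 1, class: reptile] → diet is herbivore → Negative.
[skin: smooth, diet: carnivore, legs: 7, class: fish] → diet is carnivore → Negative.
[skin: fur, diet: omnivore, legs: 8, class: fish] → diet is omnivore → Positive.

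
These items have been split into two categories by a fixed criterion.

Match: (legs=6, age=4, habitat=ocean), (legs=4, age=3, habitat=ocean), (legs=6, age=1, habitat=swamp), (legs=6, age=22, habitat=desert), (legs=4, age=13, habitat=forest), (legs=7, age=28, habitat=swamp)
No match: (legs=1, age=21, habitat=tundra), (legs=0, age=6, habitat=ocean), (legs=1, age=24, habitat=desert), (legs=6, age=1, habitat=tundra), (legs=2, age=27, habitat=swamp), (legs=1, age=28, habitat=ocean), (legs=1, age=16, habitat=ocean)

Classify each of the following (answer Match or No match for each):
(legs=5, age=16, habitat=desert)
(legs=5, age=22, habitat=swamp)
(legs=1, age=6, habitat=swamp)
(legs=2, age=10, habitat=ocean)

The pattern is that an item is 'Match' exactly when: habitat is not tundra AND legs ≥ 4.
(legs=5, age=16, habitat=desert) — habitat is desert, legs = 5, hence Match. (legs=5, age=22, habitat=swamp) — habitat is swamp, legs = 5, hence Match. (legs=1, age=6, habitat=swamp) — habitat is swamp, legs = 1, hence No match. (legs=2, age=10, habitat=ocean) — habitat is ocean, legs = 2, hence No match.

Match, Match, No match, No match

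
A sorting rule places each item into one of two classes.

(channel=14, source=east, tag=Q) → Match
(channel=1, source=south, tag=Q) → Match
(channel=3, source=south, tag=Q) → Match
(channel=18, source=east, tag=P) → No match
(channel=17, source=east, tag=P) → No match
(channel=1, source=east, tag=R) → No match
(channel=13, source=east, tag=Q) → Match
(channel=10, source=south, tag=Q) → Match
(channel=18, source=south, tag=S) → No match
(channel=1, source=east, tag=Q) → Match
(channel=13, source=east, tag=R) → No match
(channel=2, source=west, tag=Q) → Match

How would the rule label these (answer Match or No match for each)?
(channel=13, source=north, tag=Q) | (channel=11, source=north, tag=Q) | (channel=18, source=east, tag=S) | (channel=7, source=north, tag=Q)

Match, Match, No match, Match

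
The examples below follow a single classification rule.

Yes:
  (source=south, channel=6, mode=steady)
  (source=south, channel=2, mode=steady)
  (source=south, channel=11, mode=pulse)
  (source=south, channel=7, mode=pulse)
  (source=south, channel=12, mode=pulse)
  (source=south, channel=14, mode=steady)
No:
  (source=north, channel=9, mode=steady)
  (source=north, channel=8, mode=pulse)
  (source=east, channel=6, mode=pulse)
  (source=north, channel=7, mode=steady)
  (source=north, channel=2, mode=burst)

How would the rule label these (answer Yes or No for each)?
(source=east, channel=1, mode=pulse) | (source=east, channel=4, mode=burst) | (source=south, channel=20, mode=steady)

No, No, Yes

Looking at the examples, the only property every 'Yes' case has and every 'No' case lacks is: source is south.
(source=east, channel=1, mode=pulse): No (source is east). (source=east, channel=4, mode=burst): No (source is east). (source=south, channel=20, mode=steady): Yes (source is south).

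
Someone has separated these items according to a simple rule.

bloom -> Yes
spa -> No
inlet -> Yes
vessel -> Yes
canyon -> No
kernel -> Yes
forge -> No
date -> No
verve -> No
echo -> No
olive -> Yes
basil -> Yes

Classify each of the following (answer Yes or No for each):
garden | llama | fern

No, Yes, No

Comparing the two groups points to one rule — contains 'l'.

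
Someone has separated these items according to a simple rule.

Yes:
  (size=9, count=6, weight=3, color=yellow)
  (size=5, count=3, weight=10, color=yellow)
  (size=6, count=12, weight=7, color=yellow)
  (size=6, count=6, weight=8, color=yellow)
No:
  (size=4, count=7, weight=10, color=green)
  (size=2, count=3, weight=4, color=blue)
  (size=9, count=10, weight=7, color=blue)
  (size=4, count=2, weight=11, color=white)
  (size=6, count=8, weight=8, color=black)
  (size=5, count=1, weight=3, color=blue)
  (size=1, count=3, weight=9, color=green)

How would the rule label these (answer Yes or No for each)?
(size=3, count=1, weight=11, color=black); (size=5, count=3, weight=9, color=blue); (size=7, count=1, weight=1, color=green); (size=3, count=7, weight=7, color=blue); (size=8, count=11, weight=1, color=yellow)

The simplest hypothesis consistent with all the labels is: color is yellow.
(size=3, count=1, weight=11, color=black): color is black — doesn't qualify, so No. (size=5, count=3, weight=9, color=blue): color is blue — doesn't qualify, so No. (size=7, count=1, weight=1, color=green): color is green — doesn't qualify, so No. (size=3, count=7, weight=7, color=blue): color is blue — doesn't qualify, so No. (size=8, count=11, weight=1, color=yellow): color is yellow — satisfies this, so Yes.

No, No, No, No, Yes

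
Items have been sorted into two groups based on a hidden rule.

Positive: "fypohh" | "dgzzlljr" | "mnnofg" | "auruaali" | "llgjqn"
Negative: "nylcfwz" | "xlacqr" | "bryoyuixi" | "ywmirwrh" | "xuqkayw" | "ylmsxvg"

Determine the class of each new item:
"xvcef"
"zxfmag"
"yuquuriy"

One predicate separates the groups cleanly: has a double letter.
"xvcef": no doubled letter, doesn't match → Negative. "zxfmag": no doubled letter, doesn't match → Negative. "yuquuriy": 'uu' doubled, checks out → Positive.

Negative, Negative, Positive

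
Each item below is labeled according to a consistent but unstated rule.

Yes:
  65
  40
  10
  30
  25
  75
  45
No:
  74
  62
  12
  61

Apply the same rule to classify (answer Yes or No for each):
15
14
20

Yes, No, Yes

The common property of the 'Yes' items is: multiple of 5. No 'No' item has it.
15 → 15 = 5·3 → Yes. 14 → 14 = 5·2 + 4 → No. 20 → 20 = 5·4 → Yes.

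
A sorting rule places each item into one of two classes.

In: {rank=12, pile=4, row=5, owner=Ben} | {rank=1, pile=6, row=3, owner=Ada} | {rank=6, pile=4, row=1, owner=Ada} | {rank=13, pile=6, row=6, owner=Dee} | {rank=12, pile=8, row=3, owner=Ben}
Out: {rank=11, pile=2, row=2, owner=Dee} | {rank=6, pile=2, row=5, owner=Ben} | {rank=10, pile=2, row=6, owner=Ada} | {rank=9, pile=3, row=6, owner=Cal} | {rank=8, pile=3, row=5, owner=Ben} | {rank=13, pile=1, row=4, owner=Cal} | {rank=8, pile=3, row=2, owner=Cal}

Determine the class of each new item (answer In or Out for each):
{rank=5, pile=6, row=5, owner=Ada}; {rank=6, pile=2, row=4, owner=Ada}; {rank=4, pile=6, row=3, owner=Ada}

The pattern is that an item is 'In' exactly when: pile ≥ 4.

In, Out, In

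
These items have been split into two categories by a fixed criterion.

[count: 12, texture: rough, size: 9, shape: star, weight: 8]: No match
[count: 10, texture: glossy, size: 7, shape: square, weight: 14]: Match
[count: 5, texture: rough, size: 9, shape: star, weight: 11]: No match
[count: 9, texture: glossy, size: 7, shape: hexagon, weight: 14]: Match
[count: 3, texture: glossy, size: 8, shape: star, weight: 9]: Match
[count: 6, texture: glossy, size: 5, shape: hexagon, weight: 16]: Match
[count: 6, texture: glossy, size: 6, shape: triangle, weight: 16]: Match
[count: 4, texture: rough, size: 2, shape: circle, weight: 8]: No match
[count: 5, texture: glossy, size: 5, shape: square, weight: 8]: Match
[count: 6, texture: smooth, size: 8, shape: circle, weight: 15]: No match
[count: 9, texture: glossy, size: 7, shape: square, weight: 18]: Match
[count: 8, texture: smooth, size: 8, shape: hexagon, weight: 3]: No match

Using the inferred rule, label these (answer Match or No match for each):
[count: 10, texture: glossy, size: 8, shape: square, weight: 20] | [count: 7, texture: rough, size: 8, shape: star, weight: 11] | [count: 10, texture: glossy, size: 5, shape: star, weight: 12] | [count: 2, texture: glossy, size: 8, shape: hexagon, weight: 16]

All 'Match' examples share one property — texture is glossy — and every 'No match' example lacks it.
[count: 10, texture: glossy, size: 8, shape: square, weight: 20] — texture is glossy, hence Match. [count: 7, texture: rough, size: 8, shape: star, weight: 11] — texture is rough, hence No match. [count: 10, texture: glossy, size: 5, shape: star, weight: 12] — texture is glossy, hence Match. [count: 2, texture: glossy, size: 8, shape: hexagon, weight: 16] — texture is glossy, hence Match.

Match, No match, Match, Match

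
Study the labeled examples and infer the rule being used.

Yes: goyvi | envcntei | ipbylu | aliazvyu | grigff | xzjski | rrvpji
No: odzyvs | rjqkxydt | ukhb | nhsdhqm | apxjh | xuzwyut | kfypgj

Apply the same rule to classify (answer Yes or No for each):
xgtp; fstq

Checking candidate rules against both groups, what survives is: contains 'i'.
xgtp: no 'i', fails this test → No. fstq: no 'i', fails this test → No.

No, No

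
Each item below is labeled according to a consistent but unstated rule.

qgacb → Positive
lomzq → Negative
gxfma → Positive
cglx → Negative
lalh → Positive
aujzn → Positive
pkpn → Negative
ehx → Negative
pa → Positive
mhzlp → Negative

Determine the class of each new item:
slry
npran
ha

Negative, Positive, Positive

Looking at the examples, the only property every 'Positive' case has and every 'Negative' case lacks is: contains 'a'.
slry: Negative (no 'a'). npran: Positive (has 'a'). ha: Positive (has 'a').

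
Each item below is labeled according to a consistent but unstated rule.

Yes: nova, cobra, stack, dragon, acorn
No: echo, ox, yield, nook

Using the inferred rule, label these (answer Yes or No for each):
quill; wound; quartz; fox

No, No, Yes, No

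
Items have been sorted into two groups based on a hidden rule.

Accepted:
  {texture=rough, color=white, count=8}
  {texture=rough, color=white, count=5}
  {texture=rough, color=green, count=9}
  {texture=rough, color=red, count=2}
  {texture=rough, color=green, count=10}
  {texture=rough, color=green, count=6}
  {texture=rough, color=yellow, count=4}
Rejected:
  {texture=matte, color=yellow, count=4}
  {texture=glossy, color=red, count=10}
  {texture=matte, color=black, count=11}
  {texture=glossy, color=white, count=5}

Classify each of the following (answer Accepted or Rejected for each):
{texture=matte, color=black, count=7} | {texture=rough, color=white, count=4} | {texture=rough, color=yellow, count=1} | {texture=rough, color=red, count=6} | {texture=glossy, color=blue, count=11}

The common property of the 'Accepted' items is: texture is rough. No 'Rejected' item has it.
{texture=matte, color=black, count=7}: texture is matte — does not satisfy this, so Rejected.
{texture=rough, color=white, count=4}: texture is rough — matches, so Accepted.
{texture=rough, color=yellow, count=1}: texture is rough — matches, so Accepted.
{texture=rough, color=red, count=6}: texture is rough — matches, so Accepted.
{texture=glossy, color=blue, count=11}: texture is glossy — does not satisfy this, so Rejected.

Rejected, Accepted, Accepted, Accepted, Rejected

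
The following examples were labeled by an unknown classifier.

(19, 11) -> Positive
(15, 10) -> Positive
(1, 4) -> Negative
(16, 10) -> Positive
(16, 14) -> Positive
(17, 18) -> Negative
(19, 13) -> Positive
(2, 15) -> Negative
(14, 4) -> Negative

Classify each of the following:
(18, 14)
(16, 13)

The classifier is using: first > second AND sum ≥ 25.

Positive, Positive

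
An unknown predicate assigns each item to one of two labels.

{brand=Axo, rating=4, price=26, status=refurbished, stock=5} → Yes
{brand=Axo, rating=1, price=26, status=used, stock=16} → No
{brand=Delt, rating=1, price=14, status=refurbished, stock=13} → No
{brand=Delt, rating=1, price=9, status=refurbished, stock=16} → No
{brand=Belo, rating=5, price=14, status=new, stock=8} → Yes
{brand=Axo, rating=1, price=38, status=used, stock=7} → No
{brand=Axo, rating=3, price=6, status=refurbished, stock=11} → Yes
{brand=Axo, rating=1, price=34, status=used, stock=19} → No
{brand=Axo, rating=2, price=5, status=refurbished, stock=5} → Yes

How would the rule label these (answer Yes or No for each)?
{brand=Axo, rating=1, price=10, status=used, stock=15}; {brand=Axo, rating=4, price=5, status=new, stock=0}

No, Yes

The simplest hypothesis consistent with all the labels is: rating ≥ 2.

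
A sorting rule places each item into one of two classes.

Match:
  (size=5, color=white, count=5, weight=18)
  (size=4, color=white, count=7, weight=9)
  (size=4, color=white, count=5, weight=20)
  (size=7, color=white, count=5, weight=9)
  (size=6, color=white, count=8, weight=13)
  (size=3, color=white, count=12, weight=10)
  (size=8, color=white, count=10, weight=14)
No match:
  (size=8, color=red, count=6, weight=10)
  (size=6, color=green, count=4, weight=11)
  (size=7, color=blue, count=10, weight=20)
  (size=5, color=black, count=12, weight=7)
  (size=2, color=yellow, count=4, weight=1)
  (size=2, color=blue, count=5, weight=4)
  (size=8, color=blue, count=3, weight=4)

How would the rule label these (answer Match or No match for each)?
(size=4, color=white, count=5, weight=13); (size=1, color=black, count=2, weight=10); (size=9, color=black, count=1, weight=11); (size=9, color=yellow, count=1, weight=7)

Match, No match, No match, No match

'Match' ⟺ color is white.
(size=4, color=white, count=5, weight=13): Match (color is white). (size=1, color=black, count=2, weight=10): No match (color is black). (size=9, color=black, count=1, weight=11): No match (color is black). (size=9, color=yellow, count=1, weight=7): No match (color is yellow).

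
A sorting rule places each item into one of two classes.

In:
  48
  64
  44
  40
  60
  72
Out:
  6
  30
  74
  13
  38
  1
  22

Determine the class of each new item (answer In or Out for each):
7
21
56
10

Out, Out, In, Out

'In' ⟺ multiple of 4.
7: Out (7 = 4·1 + 3). 21: Out (21 = 4·5 + 1). 56: In (56 = 4·14). 10: Out (10 = 4·2 + 2).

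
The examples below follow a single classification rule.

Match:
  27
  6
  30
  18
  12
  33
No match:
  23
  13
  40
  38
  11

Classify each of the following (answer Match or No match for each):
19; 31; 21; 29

The distinguishing property — multiple of 3 — holds for all the 'Match' cases and none of the 'No match' cases.
No match: 19, since 19 = 3·6 + 1.
No match: 31, since 31 = 3·10 + 1.
Match: 21, since 21 = 3·7.
No match: 29, since 29 = 3·9 + 2.

No match, No match, Match, No match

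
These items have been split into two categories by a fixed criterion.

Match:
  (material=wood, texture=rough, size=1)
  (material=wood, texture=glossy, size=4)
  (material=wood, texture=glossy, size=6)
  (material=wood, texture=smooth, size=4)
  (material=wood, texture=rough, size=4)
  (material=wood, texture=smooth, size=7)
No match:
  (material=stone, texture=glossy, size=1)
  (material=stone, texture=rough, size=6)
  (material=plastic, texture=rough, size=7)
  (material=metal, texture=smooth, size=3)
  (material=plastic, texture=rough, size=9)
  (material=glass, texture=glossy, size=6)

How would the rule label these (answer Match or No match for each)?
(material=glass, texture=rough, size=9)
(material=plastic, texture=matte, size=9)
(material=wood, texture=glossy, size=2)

No match, No match, Match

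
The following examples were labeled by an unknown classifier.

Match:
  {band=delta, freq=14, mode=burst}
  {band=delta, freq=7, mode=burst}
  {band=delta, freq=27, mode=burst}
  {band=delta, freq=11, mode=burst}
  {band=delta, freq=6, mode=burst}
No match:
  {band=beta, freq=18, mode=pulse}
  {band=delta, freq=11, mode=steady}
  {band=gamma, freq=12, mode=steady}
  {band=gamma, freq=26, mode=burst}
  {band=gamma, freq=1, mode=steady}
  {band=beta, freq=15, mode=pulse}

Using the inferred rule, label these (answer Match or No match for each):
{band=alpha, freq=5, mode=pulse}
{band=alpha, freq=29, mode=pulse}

Rule: band is delta AND mode is burst. This holds for each 'Match' example and fails for each 'No match' one.
{band=alpha, freq=5, mode=pulse} — band is alpha, mode is pulse, hence No match. {band=alpha, freq=29, mode=pulse} — band is alpha, mode is pulse, hence No match.

No match, No match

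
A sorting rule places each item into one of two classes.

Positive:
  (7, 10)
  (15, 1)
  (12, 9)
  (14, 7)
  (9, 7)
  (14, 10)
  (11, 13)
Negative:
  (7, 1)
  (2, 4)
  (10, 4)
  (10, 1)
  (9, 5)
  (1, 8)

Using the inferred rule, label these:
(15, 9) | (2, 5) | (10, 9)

Positive, Negative, Positive

The pattern is that an item is 'Positive' exactly when: sum ≥ 16.
(15, 9): 15+9 = 24 — checks out, so Positive. (2, 5): 2+5 = 7 — does not fit, so Negative. (10, 9): 10+9 = 19 — checks out, so Positive.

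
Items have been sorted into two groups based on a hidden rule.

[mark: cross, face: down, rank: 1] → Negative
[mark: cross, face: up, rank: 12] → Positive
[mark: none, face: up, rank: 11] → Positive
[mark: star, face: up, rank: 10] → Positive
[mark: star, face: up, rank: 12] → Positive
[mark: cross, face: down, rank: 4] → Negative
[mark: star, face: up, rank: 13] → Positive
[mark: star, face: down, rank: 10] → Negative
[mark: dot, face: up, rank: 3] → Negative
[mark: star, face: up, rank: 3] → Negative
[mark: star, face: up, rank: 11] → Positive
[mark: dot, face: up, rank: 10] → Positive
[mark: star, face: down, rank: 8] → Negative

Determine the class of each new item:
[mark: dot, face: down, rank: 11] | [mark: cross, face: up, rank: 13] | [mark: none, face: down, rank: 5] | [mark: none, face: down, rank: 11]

Negative, Positive, Negative, Negative

All 'Positive' examples share one property — face is up AND rank ≥ 4 — and every 'Negative' example lacks it.
[mark: dot, face: down, rank: 11] — face is down, rank = 11, hence Negative. [mark: cross, face: up, rank: 13] — face is up, rank = 13, hence Positive. [mark: none, face: down, rank: 5] — face is down, rank = 5, hence Negative. [mark: none, face: down, rank: 11] — face is down, rank = 11, hence Negative.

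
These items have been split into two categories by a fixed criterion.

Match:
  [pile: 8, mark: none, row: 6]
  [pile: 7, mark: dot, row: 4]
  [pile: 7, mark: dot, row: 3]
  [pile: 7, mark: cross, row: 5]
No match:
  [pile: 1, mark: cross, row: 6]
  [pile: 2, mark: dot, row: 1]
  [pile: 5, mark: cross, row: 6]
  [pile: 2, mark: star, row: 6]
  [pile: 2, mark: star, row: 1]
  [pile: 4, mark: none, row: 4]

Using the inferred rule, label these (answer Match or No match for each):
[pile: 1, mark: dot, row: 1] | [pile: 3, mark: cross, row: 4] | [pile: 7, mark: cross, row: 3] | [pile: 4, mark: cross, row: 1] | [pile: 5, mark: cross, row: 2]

A rule that fits every label: pile ≥ 7 — true of each 'Match' example, false of each 'No match' one.
[pile: 1, mark: dot, row: 1] → pile = 1 → No match.
[pile: 3, mark: cross, row: 4] → pile = 3 → No match.
[pile: 7, mark: cross, row: 3] → pile = 7 → Match.
[pile: 4, mark: cross, row: 1] → pile = 4 → No match.
[pile: 5, mark: cross, row: 2] → pile = 5 → No match.

No match, No match, Match, No match, No match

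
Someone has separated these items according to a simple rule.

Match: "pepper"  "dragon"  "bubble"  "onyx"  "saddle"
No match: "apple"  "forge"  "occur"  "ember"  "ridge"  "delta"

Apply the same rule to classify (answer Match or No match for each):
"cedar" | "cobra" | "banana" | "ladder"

All 'Match' examples share one property — even length — and every 'No match' example lacks it.
"cedar": No match (length 5).
"cobra": No match (length 5).
"banana": Match (length 6).
"ladder": Match (length 6).

No match, No match, Match, Match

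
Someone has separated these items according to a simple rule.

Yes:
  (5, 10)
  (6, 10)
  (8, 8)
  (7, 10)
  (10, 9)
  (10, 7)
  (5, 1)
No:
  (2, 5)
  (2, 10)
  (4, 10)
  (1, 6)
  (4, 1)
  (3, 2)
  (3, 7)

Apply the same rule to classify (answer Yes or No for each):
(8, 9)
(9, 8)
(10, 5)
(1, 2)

Yes, Yes, Yes, No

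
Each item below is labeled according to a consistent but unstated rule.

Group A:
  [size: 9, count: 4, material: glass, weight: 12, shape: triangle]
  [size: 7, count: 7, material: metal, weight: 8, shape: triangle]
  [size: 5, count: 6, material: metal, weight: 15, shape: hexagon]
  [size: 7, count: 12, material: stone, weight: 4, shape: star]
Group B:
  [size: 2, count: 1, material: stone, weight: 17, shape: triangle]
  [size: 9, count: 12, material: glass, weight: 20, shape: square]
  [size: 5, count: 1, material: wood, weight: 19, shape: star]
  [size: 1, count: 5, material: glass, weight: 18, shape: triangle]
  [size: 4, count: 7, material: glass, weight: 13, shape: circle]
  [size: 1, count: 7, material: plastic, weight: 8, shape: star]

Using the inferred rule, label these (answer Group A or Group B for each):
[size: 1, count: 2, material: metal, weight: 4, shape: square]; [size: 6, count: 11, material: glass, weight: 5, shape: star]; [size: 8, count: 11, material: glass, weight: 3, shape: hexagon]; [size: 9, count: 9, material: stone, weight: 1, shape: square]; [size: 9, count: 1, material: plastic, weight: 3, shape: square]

Every 'Group A' example satisfies: weight ≤ 15 AND size ≥ 5. None of the 'Group B' examples do.
[size: 1, count: 2, material: metal, weight: 4, shape: square]: weight = 4, size = 1, does not fit → Group B. [size: 6, count: 11, material: glass, weight: 5, shape: star]: weight = 5, size = 6, meets the rule → Group A. [size: 8, count: 11, material: glass, weight: 3, shape: hexagon]: weight = 3, size = 8, meets the rule → Group A. [size: 9, count: 9, material: stone, weight: 1, shape: square]: weight = 1, size = 9, meets the rule → Group A. [size: 9, count: 1, material: plastic, weight: 3, shape: square]: weight = 3, size = 9, meets the rule → Group A.

Group B, Group A, Group A, Group A, Group A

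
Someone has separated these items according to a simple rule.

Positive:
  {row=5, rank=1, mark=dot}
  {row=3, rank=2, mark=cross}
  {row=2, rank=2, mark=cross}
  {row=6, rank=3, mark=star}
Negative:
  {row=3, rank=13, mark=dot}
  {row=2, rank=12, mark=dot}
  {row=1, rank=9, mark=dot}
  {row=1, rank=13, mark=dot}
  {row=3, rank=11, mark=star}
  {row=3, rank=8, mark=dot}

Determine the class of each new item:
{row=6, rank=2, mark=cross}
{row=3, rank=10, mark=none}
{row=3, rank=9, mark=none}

'Positive' ⟺ rank ≤ 3.
{row=6, rank=2, mark=cross} — rank = 2, hence Positive. {row=3, rank=10, mark=none} — rank = 10, hence Negative. {row=3, rank=9, mark=none} — rank = 9, hence Negative.

Positive, Negative, Negative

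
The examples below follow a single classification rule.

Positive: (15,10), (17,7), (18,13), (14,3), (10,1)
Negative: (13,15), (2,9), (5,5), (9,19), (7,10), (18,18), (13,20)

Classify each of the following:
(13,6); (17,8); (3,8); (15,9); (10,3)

All 'Positive' examples share one property — first > second — and every 'Negative' example lacks it.
(13,6) — 13 > 6, hence Positive. (17,8) — 17 > 8, hence Positive. (3,8) — 3 < 8, hence Negative. (15,9) — 15 > 9, hence Positive. (10,3) — 10 > 3, hence Positive.

Positive, Positive, Negative, Positive, Positive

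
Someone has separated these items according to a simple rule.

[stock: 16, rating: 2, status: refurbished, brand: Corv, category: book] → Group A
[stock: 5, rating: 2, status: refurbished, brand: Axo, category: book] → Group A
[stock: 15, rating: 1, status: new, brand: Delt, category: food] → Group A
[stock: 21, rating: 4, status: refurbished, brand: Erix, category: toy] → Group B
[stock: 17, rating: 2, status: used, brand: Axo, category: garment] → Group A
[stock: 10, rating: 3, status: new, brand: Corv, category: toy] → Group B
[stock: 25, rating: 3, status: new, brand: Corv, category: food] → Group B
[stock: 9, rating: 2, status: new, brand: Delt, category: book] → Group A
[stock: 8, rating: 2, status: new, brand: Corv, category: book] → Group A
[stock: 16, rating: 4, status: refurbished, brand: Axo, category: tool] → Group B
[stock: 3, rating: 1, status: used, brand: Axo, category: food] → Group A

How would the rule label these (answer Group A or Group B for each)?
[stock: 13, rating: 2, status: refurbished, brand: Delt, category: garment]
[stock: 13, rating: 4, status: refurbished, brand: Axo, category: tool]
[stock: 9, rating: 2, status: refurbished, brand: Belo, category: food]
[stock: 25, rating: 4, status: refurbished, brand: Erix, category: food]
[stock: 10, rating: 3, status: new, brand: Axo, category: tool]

The simplest hypothesis consistent with all the labels is: rating ≤ 2.
Group A: [stock: 13, rating: 2, status: refurbished, brand: Delt, category: garment], since rating = 2.
Group B: [stock: 13, rating: 4, status: refurbished, brand: Axo, category: tool], since rating = 4.
Group A: [stock: 9, rating: 2, status: refurbished, brand: Belo, category: food], since rating = 2.
Group B: [stock: 25, rating: 4, status: refurbished, brand: Erix, category: food], since rating = 4.
Group B: [stock: 10, rating: 3, status: new, brand: Axo, category: tool], since rating = 3.

Group A, Group B, Group A, Group B, Group B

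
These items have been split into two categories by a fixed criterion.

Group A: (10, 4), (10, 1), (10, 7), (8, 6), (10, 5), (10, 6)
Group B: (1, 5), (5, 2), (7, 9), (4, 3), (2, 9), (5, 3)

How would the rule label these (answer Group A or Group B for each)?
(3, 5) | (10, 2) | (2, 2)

Group B, Group A, Group B

Rule: first ≥ 8. This holds for each 'Group A' example and fails for each 'Group B' one.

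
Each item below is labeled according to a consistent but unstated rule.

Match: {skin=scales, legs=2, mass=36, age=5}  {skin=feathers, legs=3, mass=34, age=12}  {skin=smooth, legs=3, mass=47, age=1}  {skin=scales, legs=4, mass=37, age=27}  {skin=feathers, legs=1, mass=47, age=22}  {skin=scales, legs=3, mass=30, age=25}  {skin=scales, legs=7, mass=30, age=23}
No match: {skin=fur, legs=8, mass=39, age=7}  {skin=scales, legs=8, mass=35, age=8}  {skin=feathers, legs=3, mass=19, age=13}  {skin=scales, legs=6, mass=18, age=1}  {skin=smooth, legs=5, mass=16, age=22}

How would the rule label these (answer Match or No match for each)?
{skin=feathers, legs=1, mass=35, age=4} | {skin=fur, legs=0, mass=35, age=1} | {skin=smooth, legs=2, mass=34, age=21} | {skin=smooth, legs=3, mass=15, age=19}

Match, Match, Match, No match

The pattern is that an item is 'Match' exactly when: legs ≤ 7 AND mass ≥ 30.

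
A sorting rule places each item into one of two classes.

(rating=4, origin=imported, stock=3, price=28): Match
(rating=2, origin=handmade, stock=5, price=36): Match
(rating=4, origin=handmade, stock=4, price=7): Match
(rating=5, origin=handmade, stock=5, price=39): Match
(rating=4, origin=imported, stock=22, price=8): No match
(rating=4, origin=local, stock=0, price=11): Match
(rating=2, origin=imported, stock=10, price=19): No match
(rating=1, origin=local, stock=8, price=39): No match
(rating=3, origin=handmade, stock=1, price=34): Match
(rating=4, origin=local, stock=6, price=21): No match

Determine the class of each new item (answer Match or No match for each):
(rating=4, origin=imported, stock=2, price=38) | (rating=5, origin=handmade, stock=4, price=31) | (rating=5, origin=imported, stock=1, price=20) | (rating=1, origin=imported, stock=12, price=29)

Rule: stock ≤ 5. This holds for each 'Match' example and fails for each 'No match' one.
(rating=4, origin=imported, stock=2, price=38) → stock = 2 → Match. (rating=5, origin=handmade, stock=4, price=31) → stock = 4 → Match. (rating=5, origin=imported, stock=1, price=20) → stock = 1 → Match. (rating=1, origin=imported, stock=12, price=29) → stock = 12 → No match.

Match, Match, Match, No match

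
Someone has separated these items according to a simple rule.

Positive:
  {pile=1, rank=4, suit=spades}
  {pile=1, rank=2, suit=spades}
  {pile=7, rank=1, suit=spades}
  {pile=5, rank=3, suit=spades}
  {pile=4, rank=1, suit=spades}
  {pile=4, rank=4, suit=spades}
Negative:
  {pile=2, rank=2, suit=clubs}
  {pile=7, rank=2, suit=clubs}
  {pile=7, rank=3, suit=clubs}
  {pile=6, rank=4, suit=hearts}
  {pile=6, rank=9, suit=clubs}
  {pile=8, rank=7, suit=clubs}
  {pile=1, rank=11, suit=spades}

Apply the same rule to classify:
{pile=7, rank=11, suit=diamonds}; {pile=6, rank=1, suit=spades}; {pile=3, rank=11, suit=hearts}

Negative, Positive, Negative

The pattern is that an item is 'Positive' exactly when: suit is spades AND rank ≤ 4.
{pile=7, rank=11, suit=diamonds}: suit is diamonds, rank = 11, doesn't qualify → Negative.
{pile=6, rank=1, suit=spades}: suit is spades, rank = 1, passes → Positive.
{pile=3, rank=11, suit=hearts}: suit is hearts, rank = 11, doesn't qualify → Negative.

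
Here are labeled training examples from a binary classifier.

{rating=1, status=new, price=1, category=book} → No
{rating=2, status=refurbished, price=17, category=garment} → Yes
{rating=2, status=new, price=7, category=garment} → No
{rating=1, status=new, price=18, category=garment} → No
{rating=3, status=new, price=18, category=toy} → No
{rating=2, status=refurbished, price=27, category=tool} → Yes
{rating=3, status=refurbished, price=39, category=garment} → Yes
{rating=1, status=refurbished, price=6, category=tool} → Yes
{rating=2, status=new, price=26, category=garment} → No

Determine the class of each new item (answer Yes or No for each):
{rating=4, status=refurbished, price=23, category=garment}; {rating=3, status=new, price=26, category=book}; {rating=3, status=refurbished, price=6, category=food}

Yes, No, Yes

'Yes' ⟺ status is refurbished.
Yes: {rating=4, status=refurbished, price=23, category=garment}, since status is refurbished.
No: {rating=3, status=new, price=26, category=book}, since status is new.
Yes: {rating=3, status=refurbished, price=6, category=food}, since status is refurbished.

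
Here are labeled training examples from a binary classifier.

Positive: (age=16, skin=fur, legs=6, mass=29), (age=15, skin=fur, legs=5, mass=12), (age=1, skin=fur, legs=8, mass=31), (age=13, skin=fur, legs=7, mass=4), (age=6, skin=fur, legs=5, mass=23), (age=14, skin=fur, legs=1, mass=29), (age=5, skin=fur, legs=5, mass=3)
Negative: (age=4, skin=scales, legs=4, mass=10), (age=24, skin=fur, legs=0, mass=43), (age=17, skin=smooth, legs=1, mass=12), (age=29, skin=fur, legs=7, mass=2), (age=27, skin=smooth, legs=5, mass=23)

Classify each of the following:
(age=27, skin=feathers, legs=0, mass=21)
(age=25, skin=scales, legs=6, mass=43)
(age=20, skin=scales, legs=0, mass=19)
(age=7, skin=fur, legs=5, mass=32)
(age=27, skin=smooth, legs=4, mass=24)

All 'Positive' examples share one property — skin is fur AND age ≤ 16 — and every 'Negative' example lacks it.
(age=27, skin=feathers, legs=0, mass=21): skin is feathers, age = 27, does not pass → Negative. (age=25, skin=scales, legs=6, mass=43): skin is scales, age = 25, does not pass → Negative. (age=20, skin=scales, legs=0, mass=19): skin is scales, age = 20, does not pass → Negative. (age=7, skin=fur, legs=5, mass=32): skin is fur, age = 7, passes → Positive. (age=27, skin=smooth, legs=4, mass=24): skin is smooth, age = 27, does not pass → Negative.

Negative, Negative, Negative, Positive, Negative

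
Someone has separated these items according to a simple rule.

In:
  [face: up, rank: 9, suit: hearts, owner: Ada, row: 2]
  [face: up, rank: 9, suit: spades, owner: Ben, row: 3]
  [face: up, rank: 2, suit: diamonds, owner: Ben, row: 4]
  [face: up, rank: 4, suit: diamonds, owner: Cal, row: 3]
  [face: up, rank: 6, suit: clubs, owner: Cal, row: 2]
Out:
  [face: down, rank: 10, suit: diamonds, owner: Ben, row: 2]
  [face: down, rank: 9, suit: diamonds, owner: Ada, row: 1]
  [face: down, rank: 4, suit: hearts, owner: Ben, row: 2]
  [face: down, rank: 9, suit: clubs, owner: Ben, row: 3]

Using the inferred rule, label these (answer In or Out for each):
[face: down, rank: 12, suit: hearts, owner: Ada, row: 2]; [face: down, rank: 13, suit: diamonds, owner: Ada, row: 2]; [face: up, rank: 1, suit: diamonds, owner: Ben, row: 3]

Out, Out, In

Every 'In' example satisfies: face is up. None of the 'Out' examples do.
Out: [face: down, rank: 12, suit: hearts, owner: Ada, row: 2], since face is down. Out: [face: down, rank: 13, suit: diamonds, owner: Ada, row: 2], since face is down. In: [face: up, rank: 1, suit: diamonds, owner: Ben, row: 3], since face is up.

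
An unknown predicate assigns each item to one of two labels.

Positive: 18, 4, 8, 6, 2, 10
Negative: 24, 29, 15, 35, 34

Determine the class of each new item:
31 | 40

Rule: even AND at most 18. This holds for each 'Positive' example and fails for each 'Negative' one.
31: Negative (31 is odd, 31 > 18). 40: Negative (40 is even, 40 > 18).

Negative, Negative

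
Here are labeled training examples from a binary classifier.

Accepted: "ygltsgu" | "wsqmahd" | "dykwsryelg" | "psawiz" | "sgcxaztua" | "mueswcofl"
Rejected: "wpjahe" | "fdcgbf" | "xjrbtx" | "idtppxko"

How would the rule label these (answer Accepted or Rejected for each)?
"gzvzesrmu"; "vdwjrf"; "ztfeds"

Accepted, Rejected, Accepted

A rule that fits every label: contains 's' — true of each 'Accepted' example, false of each 'Rejected' one.
Accepted: "gzvzesrmu", since has 's'. Rejected: "vdwjrf", since no 's'. Accepted: "ztfeds", since has 's'.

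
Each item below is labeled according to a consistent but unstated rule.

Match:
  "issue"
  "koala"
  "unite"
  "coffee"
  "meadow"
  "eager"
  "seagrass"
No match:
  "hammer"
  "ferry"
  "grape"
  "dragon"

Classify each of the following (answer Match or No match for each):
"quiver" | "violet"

'Match' ⟺ has ≥ 3 vowels.
"quiver" → 3 vowels → Match.
"violet" → 3 vowels → Match.

Match, Match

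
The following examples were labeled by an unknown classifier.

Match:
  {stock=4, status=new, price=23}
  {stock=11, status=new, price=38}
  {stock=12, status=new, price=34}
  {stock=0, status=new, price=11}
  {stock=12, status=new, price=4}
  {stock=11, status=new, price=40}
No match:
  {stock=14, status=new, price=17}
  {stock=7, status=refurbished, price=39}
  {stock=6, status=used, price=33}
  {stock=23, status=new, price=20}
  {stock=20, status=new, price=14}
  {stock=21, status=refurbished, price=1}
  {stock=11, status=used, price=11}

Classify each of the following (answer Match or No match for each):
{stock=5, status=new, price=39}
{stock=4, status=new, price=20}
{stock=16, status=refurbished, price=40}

Every 'Match' example satisfies: status is new AND stock ≤ 12. None of the 'No match' examples do.
Match: {stock=5, status=new, price=39}, since status is new, stock = 5. Match: {stock=4, status=new, price=20}, since status is new, stock = 4. No match: {stock=16, status=refurbished, price=40}, since status is refurbished, stock = 16.

Match, Match, No match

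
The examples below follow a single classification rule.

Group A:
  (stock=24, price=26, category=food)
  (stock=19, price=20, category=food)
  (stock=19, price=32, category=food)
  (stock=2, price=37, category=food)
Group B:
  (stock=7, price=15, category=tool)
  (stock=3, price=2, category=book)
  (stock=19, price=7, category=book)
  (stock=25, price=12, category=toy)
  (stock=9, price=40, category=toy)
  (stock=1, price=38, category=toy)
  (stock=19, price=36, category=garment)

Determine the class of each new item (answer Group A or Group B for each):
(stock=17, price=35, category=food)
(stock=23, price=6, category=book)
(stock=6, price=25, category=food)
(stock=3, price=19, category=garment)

The common property of the 'Group A' items is: category is food. No 'Group B' item has it.
(stock=17, price=35, category=food) → category is food → Group A. (stock=23, price=6, category=book) → category is book → Group B. (stock=6, price=25, category=food) → category is food → Group A. (stock=3, price=19, category=garment) → category is garment → Group B.

Group A, Group B, Group A, Group B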